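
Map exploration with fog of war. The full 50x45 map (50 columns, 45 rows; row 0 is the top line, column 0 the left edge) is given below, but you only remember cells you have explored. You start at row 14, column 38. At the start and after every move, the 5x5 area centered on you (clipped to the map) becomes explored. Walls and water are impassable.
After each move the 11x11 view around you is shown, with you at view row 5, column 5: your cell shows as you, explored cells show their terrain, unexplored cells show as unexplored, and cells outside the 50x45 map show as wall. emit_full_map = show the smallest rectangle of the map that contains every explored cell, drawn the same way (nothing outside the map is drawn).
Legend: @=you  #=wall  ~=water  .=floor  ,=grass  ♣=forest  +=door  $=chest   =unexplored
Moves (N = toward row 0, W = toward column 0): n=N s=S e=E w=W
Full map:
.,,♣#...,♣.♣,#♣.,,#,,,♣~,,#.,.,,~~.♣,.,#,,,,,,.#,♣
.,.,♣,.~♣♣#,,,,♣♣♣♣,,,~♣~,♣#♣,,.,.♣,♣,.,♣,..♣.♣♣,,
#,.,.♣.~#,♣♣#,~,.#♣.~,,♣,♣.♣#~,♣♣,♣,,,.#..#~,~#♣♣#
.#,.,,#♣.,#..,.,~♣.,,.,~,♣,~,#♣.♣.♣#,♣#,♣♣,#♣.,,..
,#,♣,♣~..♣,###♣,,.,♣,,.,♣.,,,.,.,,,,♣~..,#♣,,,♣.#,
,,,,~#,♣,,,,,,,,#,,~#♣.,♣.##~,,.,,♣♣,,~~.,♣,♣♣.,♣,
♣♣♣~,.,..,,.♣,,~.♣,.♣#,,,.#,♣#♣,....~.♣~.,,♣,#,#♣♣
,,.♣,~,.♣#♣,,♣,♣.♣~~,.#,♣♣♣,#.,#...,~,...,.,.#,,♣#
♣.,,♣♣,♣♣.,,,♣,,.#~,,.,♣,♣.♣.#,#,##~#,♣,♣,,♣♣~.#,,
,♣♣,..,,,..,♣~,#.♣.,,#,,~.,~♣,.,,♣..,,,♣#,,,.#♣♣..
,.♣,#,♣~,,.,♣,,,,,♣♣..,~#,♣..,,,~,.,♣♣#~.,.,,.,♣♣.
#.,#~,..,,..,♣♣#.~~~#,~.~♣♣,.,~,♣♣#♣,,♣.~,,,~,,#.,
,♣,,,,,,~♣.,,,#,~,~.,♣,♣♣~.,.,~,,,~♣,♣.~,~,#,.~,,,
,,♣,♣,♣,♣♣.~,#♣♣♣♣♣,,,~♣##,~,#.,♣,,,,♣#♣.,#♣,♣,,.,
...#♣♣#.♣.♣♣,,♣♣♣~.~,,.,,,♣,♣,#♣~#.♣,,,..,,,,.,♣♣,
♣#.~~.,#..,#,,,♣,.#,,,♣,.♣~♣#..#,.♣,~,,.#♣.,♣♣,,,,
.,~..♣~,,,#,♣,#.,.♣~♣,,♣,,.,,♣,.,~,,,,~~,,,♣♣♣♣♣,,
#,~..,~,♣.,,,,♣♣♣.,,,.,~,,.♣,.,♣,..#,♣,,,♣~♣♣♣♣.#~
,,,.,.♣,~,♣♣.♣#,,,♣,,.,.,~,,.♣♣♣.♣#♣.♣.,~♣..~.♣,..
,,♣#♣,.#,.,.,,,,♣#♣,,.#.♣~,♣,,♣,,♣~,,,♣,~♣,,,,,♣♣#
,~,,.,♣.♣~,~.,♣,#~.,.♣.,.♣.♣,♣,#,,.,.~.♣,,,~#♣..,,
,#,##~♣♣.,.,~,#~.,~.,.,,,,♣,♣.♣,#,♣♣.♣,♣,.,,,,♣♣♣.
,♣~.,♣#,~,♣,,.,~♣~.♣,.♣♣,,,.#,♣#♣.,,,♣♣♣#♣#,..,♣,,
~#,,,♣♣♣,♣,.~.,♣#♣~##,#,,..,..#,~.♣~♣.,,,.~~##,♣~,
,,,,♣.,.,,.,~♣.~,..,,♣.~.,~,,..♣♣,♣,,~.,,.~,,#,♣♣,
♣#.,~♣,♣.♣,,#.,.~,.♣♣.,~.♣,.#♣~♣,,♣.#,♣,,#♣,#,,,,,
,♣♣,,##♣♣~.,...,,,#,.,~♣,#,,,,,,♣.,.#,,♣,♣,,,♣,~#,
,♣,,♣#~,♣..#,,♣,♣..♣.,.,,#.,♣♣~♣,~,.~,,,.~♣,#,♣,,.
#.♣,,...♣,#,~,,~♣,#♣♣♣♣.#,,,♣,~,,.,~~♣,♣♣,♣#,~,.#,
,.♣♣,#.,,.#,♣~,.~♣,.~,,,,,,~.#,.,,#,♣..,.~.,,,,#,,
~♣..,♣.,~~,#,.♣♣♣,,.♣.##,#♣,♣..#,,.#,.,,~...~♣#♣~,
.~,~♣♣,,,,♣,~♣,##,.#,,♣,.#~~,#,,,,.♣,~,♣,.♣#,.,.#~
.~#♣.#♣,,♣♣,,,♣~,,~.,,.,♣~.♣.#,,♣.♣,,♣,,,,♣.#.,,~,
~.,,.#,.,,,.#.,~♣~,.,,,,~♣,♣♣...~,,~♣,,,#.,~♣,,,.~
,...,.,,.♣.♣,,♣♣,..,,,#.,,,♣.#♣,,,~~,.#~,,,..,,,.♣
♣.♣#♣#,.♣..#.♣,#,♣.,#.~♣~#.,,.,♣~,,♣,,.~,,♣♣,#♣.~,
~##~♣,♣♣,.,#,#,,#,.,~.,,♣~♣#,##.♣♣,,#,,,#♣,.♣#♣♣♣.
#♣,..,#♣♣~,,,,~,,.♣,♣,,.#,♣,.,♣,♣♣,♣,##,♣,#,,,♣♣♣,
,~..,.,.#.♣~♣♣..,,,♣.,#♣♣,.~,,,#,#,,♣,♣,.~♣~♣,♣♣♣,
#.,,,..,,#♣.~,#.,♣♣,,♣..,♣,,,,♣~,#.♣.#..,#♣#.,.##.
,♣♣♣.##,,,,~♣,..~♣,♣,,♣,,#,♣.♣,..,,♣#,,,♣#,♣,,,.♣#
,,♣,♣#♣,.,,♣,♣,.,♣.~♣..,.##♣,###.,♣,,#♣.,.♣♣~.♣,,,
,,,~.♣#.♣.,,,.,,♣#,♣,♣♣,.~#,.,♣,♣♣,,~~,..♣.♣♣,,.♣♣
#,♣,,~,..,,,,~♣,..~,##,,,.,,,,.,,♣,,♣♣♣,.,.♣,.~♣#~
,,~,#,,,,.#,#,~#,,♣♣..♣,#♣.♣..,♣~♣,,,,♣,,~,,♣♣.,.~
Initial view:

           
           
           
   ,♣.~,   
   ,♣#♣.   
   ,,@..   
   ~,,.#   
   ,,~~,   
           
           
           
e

           
           
           
  ,♣.~,~   
  ,♣#♣.,   
  ,,,@.,   
  ~,,.#♣   
  ,,~~,,   
           
           
           

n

           
           
           
   ,♣.~,   
  ,♣.~,~   
  ,♣#@.,   
  ,,,..,   
  ~,,.#♣   
  ,,~~,,   
           
           

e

           
           
           
  ,♣.~,,   
 ,♣.~,~,   
 ,♣#♣@,#   
 ,,,..,,   
 ~,,.#♣.   
 ,,~~,,    
           
           

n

           
           
           
   #~.,.   
  ,♣.~,,   
 ,♣.~@~,   
 ,♣#♣.,#   
 ,,,..,,   
 ~,,.#♣.   
 ,,~~,,    
           

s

           
           
   #~.,.   
  ,♣.~,,   
 ,♣.~,~,   
 ,♣#♣@,#   
 ,,,..,,   
 ~,,.#♣.   
 ,,~~,,    
           
           

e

           
           
  #~.,.    
 ,♣.~,,,   
,♣.~,~,#   
,♣#♣.@#♣   
,,,..,,,   
~,,.#♣.,   
,,~~,,     
           
           

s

           
  #~.,.    
 ,♣.~,,,   
,♣.~,~,#   
,♣#♣.,#♣   
,,,..@,,   
~,,.#♣.,   
,,~~,,,♣   
           
           
           

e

           
 #~.,.     
,♣.~,,,    
♣.~,~,#,   
♣#♣.,#♣,   
,,..,@,,   
,,.#♣.,♣   
,~~,,,♣♣   
           
           
           

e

           
#~.,.      
♣.~,,,     
.~,~,#,.   
#♣.,#♣,♣   
,..,,@,.   
,.#♣.,♣♣   
~~,,,♣♣♣   
           
           
           

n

           
           
#~.,.      
♣.~,,,~,   
.~,~,#,.   
#♣.,#@,♣   
,..,,,,.   
,.#♣.,♣♣   
~~,,,♣♣♣   
           
           

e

           
           
~.,.       
.~,,,~,,   
~,~,#,.~   
♣.,#♣@♣,   
..,,,,.,   
.#♣.,♣♣,   
~,,,♣♣♣    
           
           

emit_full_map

  #~.,.    
 ,♣.~,,,~,,
,♣.~,~,#,.~
,♣#♣.,#♣@♣,
,,,..,,,,.,
~,,.#♣.,♣♣,
,,~~,,,♣♣♣ 

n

           
           
           
~.,.,,.,   
.~,,,~,,   
~,~,#@.~   
♣.,#♣,♣,   
..,,,,.,   
.#♣.,♣♣,   
~,,,♣♣♣    
           

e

          #
          #
          #
.,.,,.,♣  #
~,,,~,,#  #
,~,#,@~,  #
.,#♣,♣,,  #
.,,,,.,♣  #
#♣.,♣♣,   #
,,,♣♣♣    #
          #

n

          #
          #
          #
   ,.#♣♣  #
.,.,,.,♣  #
~,,,~@,#  #
,~,#,.~,  #
.,#♣,♣,,  #
.,,,,.,♣  #
#♣.,♣♣,   #
,,,♣♣♣    #

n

          #
          #
          #
   ♣♣~.#  #
   ,.#♣♣  #
.,.,,@,♣  #
~,,,~,,#  #
,~,#,.~,  #
.,#♣,♣,,  #
.,,,,.,♣  #
#♣.,♣♣,   #

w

           
           
           
   ,♣♣~.#  
   ,,.#♣♣  
~.,.,@.,♣  
.~,,,~,,#  
~,~,#,.~,  
♣.,#♣,♣,,  
..,,,,.,♣  
.#♣.,♣♣,   

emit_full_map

      ,♣♣~.#
      ,,.#♣♣
  #~.,.,@.,♣
 ,♣.~,,,~,,#
,♣.~,~,#,.~,
,♣#♣.,#♣,♣,,
,,,..,,,,.,♣
~,,.#♣.,♣♣, 
,,~~,,,♣♣♣  

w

           
           
           
   ,,♣♣~.# 
   ,,,.#♣♣ 
#~.,.@,.,♣ 
♣.~,,,~,,# 
.~,~,#,.~, 
#♣.,#♣,♣,, 
,..,,,,.,♣ 
,.#♣.,♣♣,  

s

           
           
   ,,♣♣~.# 
   ,,,.#♣♣ 
#~.,.,,.,♣ 
♣.~,,@~,,# 
.~,~,#,.~, 
#♣.,#♣,♣,, 
,..,,,,.,♣ 
,.#♣.,♣♣,  
~~,,,♣♣♣   

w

           
           
    ,,♣♣~.#
   #,,,.#♣♣
 #~.,.,,.,♣
,♣.~,@,~,,#
♣.~,~,#,.~,
♣#♣.,#♣,♣,,
,,..,,,,.,♣
,,.#♣.,♣♣, 
,~~,,,♣♣♣  

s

           
    ,,♣♣~.#
   #,,,.#♣♣
 #~.,.,,.,♣
,♣.~,,,~,,#
♣.~,~@#,.~,
♣#♣.,#♣,♣,,
,,..,,,,.,♣
,,.#♣.,♣♣, 
,~~,,,♣♣♣  
           

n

           
           
    ,,♣♣~.#
   #,,,.#♣♣
 #~.,.,,.,♣
,♣.~,@,~,,#
♣.~,~,#,.~,
♣#♣.,#♣,♣,,
,,..,,,,.,♣
,,.#♣.,♣♣, 
,~~,,,♣♣♣  

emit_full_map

     ,,♣♣~.#
    #,,,.#♣♣
  #~.,.,,.,♣
 ,♣.~,@,~,,#
,♣.~,~,#,.~,
,♣#♣.,#♣,♣,,
,,,..,,,,.,♣
~,,.#♣.,♣♣, 
,,~~,,,♣♣♣  


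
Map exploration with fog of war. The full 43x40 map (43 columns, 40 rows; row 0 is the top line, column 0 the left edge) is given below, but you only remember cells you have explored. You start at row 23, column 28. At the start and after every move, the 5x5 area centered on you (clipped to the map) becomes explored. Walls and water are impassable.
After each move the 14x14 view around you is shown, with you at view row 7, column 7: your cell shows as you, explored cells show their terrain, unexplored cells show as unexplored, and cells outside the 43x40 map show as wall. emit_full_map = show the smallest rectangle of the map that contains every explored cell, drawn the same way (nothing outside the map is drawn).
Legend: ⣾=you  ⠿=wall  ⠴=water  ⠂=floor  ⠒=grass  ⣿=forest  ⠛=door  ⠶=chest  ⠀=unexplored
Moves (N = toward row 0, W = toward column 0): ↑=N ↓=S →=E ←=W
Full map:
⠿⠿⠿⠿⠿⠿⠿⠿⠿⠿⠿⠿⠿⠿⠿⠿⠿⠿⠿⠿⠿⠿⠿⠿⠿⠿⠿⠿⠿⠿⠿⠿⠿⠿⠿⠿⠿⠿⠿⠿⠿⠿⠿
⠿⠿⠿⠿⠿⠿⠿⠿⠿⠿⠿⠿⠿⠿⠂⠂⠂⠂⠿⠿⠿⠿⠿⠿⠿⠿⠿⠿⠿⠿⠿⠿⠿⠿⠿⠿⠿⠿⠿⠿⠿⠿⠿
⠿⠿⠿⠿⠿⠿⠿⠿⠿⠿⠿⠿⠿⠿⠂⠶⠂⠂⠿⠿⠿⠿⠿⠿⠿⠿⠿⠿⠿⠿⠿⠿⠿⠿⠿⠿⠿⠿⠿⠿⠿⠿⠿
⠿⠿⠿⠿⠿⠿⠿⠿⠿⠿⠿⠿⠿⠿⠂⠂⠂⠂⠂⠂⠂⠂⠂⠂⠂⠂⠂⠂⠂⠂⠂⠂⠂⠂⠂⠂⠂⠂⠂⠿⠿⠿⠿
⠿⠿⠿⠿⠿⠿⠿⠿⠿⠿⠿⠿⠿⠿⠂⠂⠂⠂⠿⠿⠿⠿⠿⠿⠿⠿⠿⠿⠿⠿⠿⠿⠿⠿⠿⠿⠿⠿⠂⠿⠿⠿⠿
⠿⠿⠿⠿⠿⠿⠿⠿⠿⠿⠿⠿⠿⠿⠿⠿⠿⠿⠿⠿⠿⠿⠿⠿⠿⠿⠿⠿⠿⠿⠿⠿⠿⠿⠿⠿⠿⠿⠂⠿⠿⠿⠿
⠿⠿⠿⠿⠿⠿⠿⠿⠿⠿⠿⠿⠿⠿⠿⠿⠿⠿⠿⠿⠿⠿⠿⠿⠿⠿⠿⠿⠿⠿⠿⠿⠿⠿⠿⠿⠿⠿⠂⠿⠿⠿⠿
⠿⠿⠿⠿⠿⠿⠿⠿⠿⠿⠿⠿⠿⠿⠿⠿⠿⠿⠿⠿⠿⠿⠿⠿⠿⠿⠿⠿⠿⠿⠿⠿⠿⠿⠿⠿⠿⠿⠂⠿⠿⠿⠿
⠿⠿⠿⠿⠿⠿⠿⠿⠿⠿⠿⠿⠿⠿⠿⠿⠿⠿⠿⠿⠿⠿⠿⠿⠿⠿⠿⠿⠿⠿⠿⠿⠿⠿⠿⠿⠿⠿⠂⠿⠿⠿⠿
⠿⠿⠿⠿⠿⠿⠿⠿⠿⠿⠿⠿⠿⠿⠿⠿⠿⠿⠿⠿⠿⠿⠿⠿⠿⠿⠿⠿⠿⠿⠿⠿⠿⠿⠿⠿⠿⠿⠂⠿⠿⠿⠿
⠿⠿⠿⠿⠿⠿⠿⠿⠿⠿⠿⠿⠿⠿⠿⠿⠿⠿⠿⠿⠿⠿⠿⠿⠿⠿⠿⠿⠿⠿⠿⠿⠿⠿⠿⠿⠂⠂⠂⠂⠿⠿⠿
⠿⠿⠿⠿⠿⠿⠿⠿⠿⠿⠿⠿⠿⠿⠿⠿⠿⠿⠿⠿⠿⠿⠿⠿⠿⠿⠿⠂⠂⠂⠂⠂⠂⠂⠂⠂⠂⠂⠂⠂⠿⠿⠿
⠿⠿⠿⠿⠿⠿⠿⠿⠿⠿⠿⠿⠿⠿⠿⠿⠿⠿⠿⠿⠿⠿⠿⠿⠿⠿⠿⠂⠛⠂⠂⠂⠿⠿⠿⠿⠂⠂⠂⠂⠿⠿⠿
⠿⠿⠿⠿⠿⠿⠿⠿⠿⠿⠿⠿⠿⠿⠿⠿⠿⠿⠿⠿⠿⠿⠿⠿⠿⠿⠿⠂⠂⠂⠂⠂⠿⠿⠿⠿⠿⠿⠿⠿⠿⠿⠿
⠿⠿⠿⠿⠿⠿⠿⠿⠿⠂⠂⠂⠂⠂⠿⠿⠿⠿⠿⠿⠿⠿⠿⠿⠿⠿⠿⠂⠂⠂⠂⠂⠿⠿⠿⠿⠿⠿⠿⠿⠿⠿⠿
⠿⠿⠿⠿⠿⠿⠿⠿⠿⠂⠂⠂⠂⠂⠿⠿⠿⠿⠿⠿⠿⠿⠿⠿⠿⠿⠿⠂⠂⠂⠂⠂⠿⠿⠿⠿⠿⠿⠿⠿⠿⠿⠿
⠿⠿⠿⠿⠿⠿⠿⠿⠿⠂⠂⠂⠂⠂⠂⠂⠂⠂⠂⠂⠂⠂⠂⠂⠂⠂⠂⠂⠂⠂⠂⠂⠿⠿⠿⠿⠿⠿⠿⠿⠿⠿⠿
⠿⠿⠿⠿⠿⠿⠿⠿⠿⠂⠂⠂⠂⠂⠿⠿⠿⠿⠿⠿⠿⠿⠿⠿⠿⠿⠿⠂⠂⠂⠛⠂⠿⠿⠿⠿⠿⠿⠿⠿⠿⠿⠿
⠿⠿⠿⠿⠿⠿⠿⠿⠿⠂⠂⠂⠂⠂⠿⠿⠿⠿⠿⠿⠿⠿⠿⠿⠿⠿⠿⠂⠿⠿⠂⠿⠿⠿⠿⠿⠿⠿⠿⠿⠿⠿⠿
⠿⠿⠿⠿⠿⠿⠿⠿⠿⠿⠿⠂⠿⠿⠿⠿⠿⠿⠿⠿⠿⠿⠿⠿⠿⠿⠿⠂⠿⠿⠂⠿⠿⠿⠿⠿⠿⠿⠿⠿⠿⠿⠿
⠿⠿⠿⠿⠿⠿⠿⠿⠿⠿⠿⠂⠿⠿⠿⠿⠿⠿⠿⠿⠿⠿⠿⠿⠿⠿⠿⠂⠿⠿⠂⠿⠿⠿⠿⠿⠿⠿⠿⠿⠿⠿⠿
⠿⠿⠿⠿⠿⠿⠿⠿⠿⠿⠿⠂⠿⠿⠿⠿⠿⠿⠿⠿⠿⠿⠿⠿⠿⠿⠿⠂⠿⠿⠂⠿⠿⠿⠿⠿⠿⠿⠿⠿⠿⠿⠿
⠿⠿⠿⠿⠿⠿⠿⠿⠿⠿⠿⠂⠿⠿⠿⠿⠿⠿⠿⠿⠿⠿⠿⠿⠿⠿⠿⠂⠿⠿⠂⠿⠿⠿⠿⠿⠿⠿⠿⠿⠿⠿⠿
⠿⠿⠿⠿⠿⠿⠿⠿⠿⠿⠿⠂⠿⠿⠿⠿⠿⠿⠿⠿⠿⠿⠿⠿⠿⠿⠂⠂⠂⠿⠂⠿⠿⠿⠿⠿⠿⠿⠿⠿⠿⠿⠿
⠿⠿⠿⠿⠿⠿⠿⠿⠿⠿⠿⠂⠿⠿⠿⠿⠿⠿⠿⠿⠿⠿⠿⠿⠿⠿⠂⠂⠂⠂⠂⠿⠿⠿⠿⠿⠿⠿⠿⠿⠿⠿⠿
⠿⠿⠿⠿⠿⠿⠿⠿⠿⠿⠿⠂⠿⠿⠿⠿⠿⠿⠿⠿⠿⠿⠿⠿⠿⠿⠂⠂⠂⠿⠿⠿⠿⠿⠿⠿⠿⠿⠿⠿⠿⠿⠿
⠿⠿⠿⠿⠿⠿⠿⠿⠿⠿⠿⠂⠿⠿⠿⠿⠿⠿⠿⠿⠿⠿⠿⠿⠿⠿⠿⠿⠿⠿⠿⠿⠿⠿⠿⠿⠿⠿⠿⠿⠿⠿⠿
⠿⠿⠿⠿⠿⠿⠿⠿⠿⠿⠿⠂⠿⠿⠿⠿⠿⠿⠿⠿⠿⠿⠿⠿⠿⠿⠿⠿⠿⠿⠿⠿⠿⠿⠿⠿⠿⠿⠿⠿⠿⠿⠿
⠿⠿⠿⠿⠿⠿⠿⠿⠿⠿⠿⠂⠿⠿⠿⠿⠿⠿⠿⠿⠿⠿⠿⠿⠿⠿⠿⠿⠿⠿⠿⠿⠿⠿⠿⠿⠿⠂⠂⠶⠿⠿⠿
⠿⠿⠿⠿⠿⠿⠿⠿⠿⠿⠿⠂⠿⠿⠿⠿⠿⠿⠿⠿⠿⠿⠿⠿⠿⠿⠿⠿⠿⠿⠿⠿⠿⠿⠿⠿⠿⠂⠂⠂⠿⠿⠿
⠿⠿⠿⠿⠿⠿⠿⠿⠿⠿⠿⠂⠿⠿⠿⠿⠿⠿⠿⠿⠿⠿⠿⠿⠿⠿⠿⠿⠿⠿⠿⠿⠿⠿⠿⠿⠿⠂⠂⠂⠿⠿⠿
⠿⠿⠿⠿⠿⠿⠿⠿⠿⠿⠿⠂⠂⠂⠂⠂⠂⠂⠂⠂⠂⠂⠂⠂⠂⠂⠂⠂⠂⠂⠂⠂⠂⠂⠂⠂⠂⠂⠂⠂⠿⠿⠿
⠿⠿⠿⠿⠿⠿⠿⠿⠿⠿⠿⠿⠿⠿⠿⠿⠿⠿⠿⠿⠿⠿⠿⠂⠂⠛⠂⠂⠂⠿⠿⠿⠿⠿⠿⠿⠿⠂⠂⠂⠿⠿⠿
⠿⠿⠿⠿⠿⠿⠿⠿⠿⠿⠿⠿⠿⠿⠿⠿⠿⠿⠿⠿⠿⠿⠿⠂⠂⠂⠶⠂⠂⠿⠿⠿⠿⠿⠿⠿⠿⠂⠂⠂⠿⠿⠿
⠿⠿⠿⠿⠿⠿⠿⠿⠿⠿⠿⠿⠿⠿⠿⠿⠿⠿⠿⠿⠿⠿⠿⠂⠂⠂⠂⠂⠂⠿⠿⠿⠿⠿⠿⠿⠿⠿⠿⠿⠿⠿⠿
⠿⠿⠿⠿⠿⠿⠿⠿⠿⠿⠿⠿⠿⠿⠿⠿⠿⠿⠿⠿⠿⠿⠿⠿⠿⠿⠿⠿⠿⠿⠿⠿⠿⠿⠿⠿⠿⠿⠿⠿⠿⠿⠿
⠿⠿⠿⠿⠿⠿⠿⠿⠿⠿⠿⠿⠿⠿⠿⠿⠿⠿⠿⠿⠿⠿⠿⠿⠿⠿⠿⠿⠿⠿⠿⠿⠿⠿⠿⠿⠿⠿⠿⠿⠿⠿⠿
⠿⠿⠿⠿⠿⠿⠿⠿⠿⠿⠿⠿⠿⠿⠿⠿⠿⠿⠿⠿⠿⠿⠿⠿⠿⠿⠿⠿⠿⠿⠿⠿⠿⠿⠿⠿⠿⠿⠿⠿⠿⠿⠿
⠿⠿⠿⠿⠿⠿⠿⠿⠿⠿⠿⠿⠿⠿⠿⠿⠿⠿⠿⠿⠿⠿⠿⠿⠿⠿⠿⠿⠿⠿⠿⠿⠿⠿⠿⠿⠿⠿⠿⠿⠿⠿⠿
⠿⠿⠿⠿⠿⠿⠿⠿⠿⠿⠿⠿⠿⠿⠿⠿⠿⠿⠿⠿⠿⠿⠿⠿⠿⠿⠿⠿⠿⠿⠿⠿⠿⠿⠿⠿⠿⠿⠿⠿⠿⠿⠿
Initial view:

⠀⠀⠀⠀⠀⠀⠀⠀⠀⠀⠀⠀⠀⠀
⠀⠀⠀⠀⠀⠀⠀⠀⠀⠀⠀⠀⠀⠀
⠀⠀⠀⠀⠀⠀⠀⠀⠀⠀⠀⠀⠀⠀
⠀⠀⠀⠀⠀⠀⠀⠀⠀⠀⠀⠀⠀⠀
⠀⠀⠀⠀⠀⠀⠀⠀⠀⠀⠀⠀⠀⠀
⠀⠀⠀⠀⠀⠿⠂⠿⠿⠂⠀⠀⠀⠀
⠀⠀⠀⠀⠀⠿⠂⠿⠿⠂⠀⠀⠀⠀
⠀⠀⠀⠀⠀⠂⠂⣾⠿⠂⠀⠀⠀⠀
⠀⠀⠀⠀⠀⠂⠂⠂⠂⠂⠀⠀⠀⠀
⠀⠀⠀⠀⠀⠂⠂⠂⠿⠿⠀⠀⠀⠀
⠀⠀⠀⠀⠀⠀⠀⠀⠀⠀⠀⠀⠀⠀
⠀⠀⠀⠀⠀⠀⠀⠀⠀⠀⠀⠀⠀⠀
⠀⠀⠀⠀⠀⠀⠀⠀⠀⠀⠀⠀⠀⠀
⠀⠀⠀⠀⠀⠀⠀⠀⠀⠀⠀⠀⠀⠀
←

⠀⠀⠀⠀⠀⠀⠀⠀⠀⠀⠀⠀⠀⠀
⠀⠀⠀⠀⠀⠀⠀⠀⠀⠀⠀⠀⠀⠀
⠀⠀⠀⠀⠀⠀⠀⠀⠀⠀⠀⠀⠀⠀
⠀⠀⠀⠀⠀⠀⠀⠀⠀⠀⠀⠀⠀⠀
⠀⠀⠀⠀⠀⠀⠀⠀⠀⠀⠀⠀⠀⠀
⠀⠀⠀⠀⠀⠿⠿⠂⠿⠿⠂⠀⠀⠀
⠀⠀⠀⠀⠀⠿⠿⠂⠿⠿⠂⠀⠀⠀
⠀⠀⠀⠀⠀⠿⠂⣾⠂⠿⠂⠀⠀⠀
⠀⠀⠀⠀⠀⠿⠂⠂⠂⠂⠂⠀⠀⠀
⠀⠀⠀⠀⠀⠿⠂⠂⠂⠿⠿⠀⠀⠀
⠀⠀⠀⠀⠀⠀⠀⠀⠀⠀⠀⠀⠀⠀
⠀⠀⠀⠀⠀⠀⠀⠀⠀⠀⠀⠀⠀⠀
⠀⠀⠀⠀⠀⠀⠀⠀⠀⠀⠀⠀⠀⠀
⠀⠀⠀⠀⠀⠀⠀⠀⠀⠀⠀⠀⠀⠀

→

⠀⠀⠀⠀⠀⠀⠀⠀⠀⠀⠀⠀⠀⠀
⠀⠀⠀⠀⠀⠀⠀⠀⠀⠀⠀⠀⠀⠀
⠀⠀⠀⠀⠀⠀⠀⠀⠀⠀⠀⠀⠀⠀
⠀⠀⠀⠀⠀⠀⠀⠀⠀⠀⠀⠀⠀⠀
⠀⠀⠀⠀⠀⠀⠀⠀⠀⠀⠀⠀⠀⠀
⠀⠀⠀⠀⠿⠿⠂⠿⠿⠂⠀⠀⠀⠀
⠀⠀⠀⠀⠿⠿⠂⠿⠿⠂⠀⠀⠀⠀
⠀⠀⠀⠀⠿⠂⠂⣾⠿⠂⠀⠀⠀⠀
⠀⠀⠀⠀⠿⠂⠂⠂⠂⠂⠀⠀⠀⠀
⠀⠀⠀⠀⠿⠂⠂⠂⠿⠿⠀⠀⠀⠀
⠀⠀⠀⠀⠀⠀⠀⠀⠀⠀⠀⠀⠀⠀
⠀⠀⠀⠀⠀⠀⠀⠀⠀⠀⠀⠀⠀⠀
⠀⠀⠀⠀⠀⠀⠀⠀⠀⠀⠀⠀⠀⠀
⠀⠀⠀⠀⠀⠀⠀⠀⠀⠀⠀⠀⠀⠀

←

⠀⠀⠀⠀⠀⠀⠀⠀⠀⠀⠀⠀⠀⠀
⠀⠀⠀⠀⠀⠀⠀⠀⠀⠀⠀⠀⠀⠀
⠀⠀⠀⠀⠀⠀⠀⠀⠀⠀⠀⠀⠀⠀
⠀⠀⠀⠀⠀⠀⠀⠀⠀⠀⠀⠀⠀⠀
⠀⠀⠀⠀⠀⠀⠀⠀⠀⠀⠀⠀⠀⠀
⠀⠀⠀⠀⠀⠿⠿⠂⠿⠿⠂⠀⠀⠀
⠀⠀⠀⠀⠀⠿⠿⠂⠿⠿⠂⠀⠀⠀
⠀⠀⠀⠀⠀⠿⠂⣾⠂⠿⠂⠀⠀⠀
⠀⠀⠀⠀⠀⠿⠂⠂⠂⠂⠂⠀⠀⠀
⠀⠀⠀⠀⠀⠿⠂⠂⠂⠿⠿⠀⠀⠀
⠀⠀⠀⠀⠀⠀⠀⠀⠀⠀⠀⠀⠀⠀
⠀⠀⠀⠀⠀⠀⠀⠀⠀⠀⠀⠀⠀⠀
⠀⠀⠀⠀⠀⠀⠀⠀⠀⠀⠀⠀⠀⠀
⠀⠀⠀⠀⠀⠀⠀⠀⠀⠀⠀⠀⠀⠀

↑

⠀⠀⠀⠀⠀⠀⠀⠀⠀⠀⠀⠀⠀⠀
⠀⠀⠀⠀⠀⠀⠀⠀⠀⠀⠀⠀⠀⠀
⠀⠀⠀⠀⠀⠀⠀⠀⠀⠀⠀⠀⠀⠀
⠀⠀⠀⠀⠀⠀⠀⠀⠀⠀⠀⠀⠀⠀
⠀⠀⠀⠀⠀⠀⠀⠀⠀⠀⠀⠀⠀⠀
⠀⠀⠀⠀⠀⠿⠿⠂⠿⠿⠀⠀⠀⠀
⠀⠀⠀⠀⠀⠿⠿⠂⠿⠿⠂⠀⠀⠀
⠀⠀⠀⠀⠀⠿⠿⣾⠿⠿⠂⠀⠀⠀
⠀⠀⠀⠀⠀⠿⠂⠂⠂⠿⠂⠀⠀⠀
⠀⠀⠀⠀⠀⠿⠂⠂⠂⠂⠂⠀⠀⠀
⠀⠀⠀⠀⠀⠿⠂⠂⠂⠿⠿⠀⠀⠀
⠀⠀⠀⠀⠀⠀⠀⠀⠀⠀⠀⠀⠀⠀
⠀⠀⠀⠀⠀⠀⠀⠀⠀⠀⠀⠀⠀⠀
⠀⠀⠀⠀⠀⠀⠀⠀⠀⠀⠀⠀⠀⠀

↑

⠀⠀⠀⠀⠀⠀⠀⠀⠀⠀⠀⠀⠀⠀
⠀⠀⠀⠀⠀⠀⠀⠀⠀⠀⠀⠀⠀⠀
⠀⠀⠀⠀⠀⠀⠀⠀⠀⠀⠀⠀⠀⠀
⠀⠀⠀⠀⠀⠀⠀⠀⠀⠀⠀⠀⠀⠀
⠀⠀⠀⠀⠀⠀⠀⠀⠀⠀⠀⠀⠀⠀
⠀⠀⠀⠀⠀⠿⠿⠂⠿⠿⠀⠀⠀⠀
⠀⠀⠀⠀⠀⠿⠿⠂⠿⠿⠀⠀⠀⠀
⠀⠀⠀⠀⠀⠿⠿⣾⠿⠿⠂⠀⠀⠀
⠀⠀⠀⠀⠀⠿⠿⠂⠿⠿⠂⠀⠀⠀
⠀⠀⠀⠀⠀⠿⠂⠂⠂⠿⠂⠀⠀⠀
⠀⠀⠀⠀⠀⠿⠂⠂⠂⠂⠂⠀⠀⠀
⠀⠀⠀⠀⠀⠿⠂⠂⠂⠿⠿⠀⠀⠀
⠀⠀⠀⠀⠀⠀⠀⠀⠀⠀⠀⠀⠀⠀
⠀⠀⠀⠀⠀⠀⠀⠀⠀⠀⠀⠀⠀⠀

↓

⠀⠀⠀⠀⠀⠀⠀⠀⠀⠀⠀⠀⠀⠀
⠀⠀⠀⠀⠀⠀⠀⠀⠀⠀⠀⠀⠀⠀
⠀⠀⠀⠀⠀⠀⠀⠀⠀⠀⠀⠀⠀⠀
⠀⠀⠀⠀⠀⠀⠀⠀⠀⠀⠀⠀⠀⠀
⠀⠀⠀⠀⠀⠿⠿⠂⠿⠿⠀⠀⠀⠀
⠀⠀⠀⠀⠀⠿⠿⠂⠿⠿⠀⠀⠀⠀
⠀⠀⠀⠀⠀⠿⠿⠂⠿⠿⠂⠀⠀⠀
⠀⠀⠀⠀⠀⠿⠿⣾⠿⠿⠂⠀⠀⠀
⠀⠀⠀⠀⠀⠿⠂⠂⠂⠿⠂⠀⠀⠀
⠀⠀⠀⠀⠀⠿⠂⠂⠂⠂⠂⠀⠀⠀
⠀⠀⠀⠀⠀⠿⠂⠂⠂⠿⠿⠀⠀⠀
⠀⠀⠀⠀⠀⠀⠀⠀⠀⠀⠀⠀⠀⠀
⠀⠀⠀⠀⠀⠀⠀⠀⠀⠀⠀⠀⠀⠀
⠀⠀⠀⠀⠀⠀⠀⠀⠀⠀⠀⠀⠀⠀

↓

⠀⠀⠀⠀⠀⠀⠀⠀⠀⠀⠀⠀⠀⠀
⠀⠀⠀⠀⠀⠀⠀⠀⠀⠀⠀⠀⠀⠀
⠀⠀⠀⠀⠀⠀⠀⠀⠀⠀⠀⠀⠀⠀
⠀⠀⠀⠀⠀⠿⠿⠂⠿⠿⠀⠀⠀⠀
⠀⠀⠀⠀⠀⠿⠿⠂⠿⠿⠀⠀⠀⠀
⠀⠀⠀⠀⠀⠿⠿⠂⠿⠿⠂⠀⠀⠀
⠀⠀⠀⠀⠀⠿⠿⠂⠿⠿⠂⠀⠀⠀
⠀⠀⠀⠀⠀⠿⠂⣾⠂⠿⠂⠀⠀⠀
⠀⠀⠀⠀⠀⠿⠂⠂⠂⠂⠂⠀⠀⠀
⠀⠀⠀⠀⠀⠿⠂⠂⠂⠿⠿⠀⠀⠀
⠀⠀⠀⠀⠀⠀⠀⠀⠀⠀⠀⠀⠀⠀
⠀⠀⠀⠀⠀⠀⠀⠀⠀⠀⠀⠀⠀⠀
⠀⠀⠀⠀⠀⠀⠀⠀⠀⠀⠀⠀⠀⠀
⠀⠀⠀⠀⠀⠀⠀⠀⠀⠀⠀⠀⠀⠀

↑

⠀⠀⠀⠀⠀⠀⠀⠀⠀⠀⠀⠀⠀⠀
⠀⠀⠀⠀⠀⠀⠀⠀⠀⠀⠀⠀⠀⠀
⠀⠀⠀⠀⠀⠀⠀⠀⠀⠀⠀⠀⠀⠀
⠀⠀⠀⠀⠀⠀⠀⠀⠀⠀⠀⠀⠀⠀
⠀⠀⠀⠀⠀⠿⠿⠂⠿⠿⠀⠀⠀⠀
⠀⠀⠀⠀⠀⠿⠿⠂⠿⠿⠀⠀⠀⠀
⠀⠀⠀⠀⠀⠿⠿⠂⠿⠿⠂⠀⠀⠀
⠀⠀⠀⠀⠀⠿⠿⣾⠿⠿⠂⠀⠀⠀
⠀⠀⠀⠀⠀⠿⠂⠂⠂⠿⠂⠀⠀⠀
⠀⠀⠀⠀⠀⠿⠂⠂⠂⠂⠂⠀⠀⠀
⠀⠀⠀⠀⠀⠿⠂⠂⠂⠿⠿⠀⠀⠀
⠀⠀⠀⠀⠀⠀⠀⠀⠀⠀⠀⠀⠀⠀
⠀⠀⠀⠀⠀⠀⠀⠀⠀⠀⠀⠀⠀⠀
⠀⠀⠀⠀⠀⠀⠀⠀⠀⠀⠀⠀⠀⠀

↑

⠀⠀⠀⠀⠀⠀⠀⠀⠀⠀⠀⠀⠀⠀
⠀⠀⠀⠀⠀⠀⠀⠀⠀⠀⠀⠀⠀⠀
⠀⠀⠀⠀⠀⠀⠀⠀⠀⠀⠀⠀⠀⠀
⠀⠀⠀⠀⠀⠀⠀⠀⠀⠀⠀⠀⠀⠀
⠀⠀⠀⠀⠀⠀⠀⠀⠀⠀⠀⠀⠀⠀
⠀⠀⠀⠀⠀⠿⠿⠂⠿⠿⠀⠀⠀⠀
⠀⠀⠀⠀⠀⠿⠿⠂⠿⠿⠀⠀⠀⠀
⠀⠀⠀⠀⠀⠿⠿⣾⠿⠿⠂⠀⠀⠀
⠀⠀⠀⠀⠀⠿⠿⠂⠿⠿⠂⠀⠀⠀
⠀⠀⠀⠀⠀⠿⠂⠂⠂⠿⠂⠀⠀⠀
⠀⠀⠀⠀⠀⠿⠂⠂⠂⠂⠂⠀⠀⠀
⠀⠀⠀⠀⠀⠿⠂⠂⠂⠿⠿⠀⠀⠀
⠀⠀⠀⠀⠀⠀⠀⠀⠀⠀⠀⠀⠀⠀
⠀⠀⠀⠀⠀⠀⠀⠀⠀⠀⠀⠀⠀⠀

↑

⠀⠀⠀⠀⠀⠀⠀⠀⠀⠀⠀⠀⠀⠀
⠀⠀⠀⠀⠀⠀⠀⠀⠀⠀⠀⠀⠀⠀
⠀⠀⠀⠀⠀⠀⠀⠀⠀⠀⠀⠀⠀⠀
⠀⠀⠀⠀⠀⠀⠀⠀⠀⠀⠀⠀⠀⠀
⠀⠀⠀⠀⠀⠀⠀⠀⠀⠀⠀⠀⠀⠀
⠀⠀⠀⠀⠀⠿⠿⠂⠿⠿⠀⠀⠀⠀
⠀⠀⠀⠀⠀⠿⠿⠂⠿⠿⠀⠀⠀⠀
⠀⠀⠀⠀⠀⠿⠿⣾⠿⠿⠀⠀⠀⠀
⠀⠀⠀⠀⠀⠿⠿⠂⠿⠿⠂⠀⠀⠀
⠀⠀⠀⠀⠀⠿⠿⠂⠿⠿⠂⠀⠀⠀
⠀⠀⠀⠀⠀⠿⠂⠂⠂⠿⠂⠀⠀⠀
⠀⠀⠀⠀⠀⠿⠂⠂⠂⠂⠂⠀⠀⠀
⠀⠀⠀⠀⠀⠿⠂⠂⠂⠿⠿⠀⠀⠀
⠀⠀⠀⠀⠀⠀⠀⠀⠀⠀⠀⠀⠀⠀

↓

⠀⠀⠀⠀⠀⠀⠀⠀⠀⠀⠀⠀⠀⠀
⠀⠀⠀⠀⠀⠀⠀⠀⠀⠀⠀⠀⠀⠀
⠀⠀⠀⠀⠀⠀⠀⠀⠀⠀⠀⠀⠀⠀
⠀⠀⠀⠀⠀⠀⠀⠀⠀⠀⠀⠀⠀⠀
⠀⠀⠀⠀⠀⠿⠿⠂⠿⠿⠀⠀⠀⠀
⠀⠀⠀⠀⠀⠿⠿⠂⠿⠿⠀⠀⠀⠀
⠀⠀⠀⠀⠀⠿⠿⠂⠿⠿⠀⠀⠀⠀
⠀⠀⠀⠀⠀⠿⠿⣾⠿⠿⠂⠀⠀⠀
⠀⠀⠀⠀⠀⠿⠿⠂⠿⠿⠂⠀⠀⠀
⠀⠀⠀⠀⠀⠿⠂⠂⠂⠿⠂⠀⠀⠀
⠀⠀⠀⠀⠀⠿⠂⠂⠂⠂⠂⠀⠀⠀
⠀⠀⠀⠀⠀⠿⠂⠂⠂⠿⠿⠀⠀⠀
⠀⠀⠀⠀⠀⠀⠀⠀⠀⠀⠀⠀⠀⠀
⠀⠀⠀⠀⠀⠀⠀⠀⠀⠀⠀⠀⠀⠀

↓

⠀⠀⠀⠀⠀⠀⠀⠀⠀⠀⠀⠀⠀⠀
⠀⠀⠀⠀⠀⠀⠀⠀⠀⠀⠀⠀⠀⠀
⠀⠀⠀⠀⠀⠀⠀⠀⠀⠀⠀⠀⠀⠀
⠀⠀⠀⠀⠀⠿⠿⠂⠿⠿⠀⠀⠀⠀
⠀⠀⠀⠀⠀⠿⠿⠂⠿⠿⠀⠀⠀⠀
⠀⠀⠀⠀⠀⠿⠿⠂⠿⠿⠀⠀⠀⠀
⠀⠀⠀⠀⠀⠿⠿⠂⠿⠿⠂⠀⠀⠀
⠀⠀⠀⠀⠀⠿⠿⣾⠿⠿⠂⠀⠀⠀
⠀⠀⠀⠀⠀⠿⠂⠂⠂⠿⠂⠀⠀⠀
⠀⠀⠀⠀⠀⠿⠂⠂⠂⠂⠂⠀⠀⠀
⠀⠀⠀⠀⠀⠿⠂⠂⠂⠿⠿⠀⠀⠀
⠀⠀⠀⠀⠀⠀⠀⠀⠀⠀⠀⠀⠀⠀
⠀⠀⠀⠀⠀⠀⠀⠀⠀⠀⠀⠀⠀⠀
⠀⠀⠀⠀⠀⠀⠀⠀⠀⠀⠀⠀⠀⠀

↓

⠀⠀⠀⠀⠀⠀⠀⠀⠀⠀⠀⠀⠀⠀
⠀⠀⠀⠀⠀⠀⠀⠀⠀⠀⠀⠀⠀⠀
⠀⠀⠀⠀⠀⠿⠿⠂⠿⠿⠀⠀⠀⠀
⠀⠀⠀⠀⠀⠿⠿⠂⠿⠿⠀⠀⠀⠀
⠀⠀⠀⠀⠀⠿⠿⠂⠿⠿⠀⠀⠀⠀
⠀⠀⠀⠀⠀⠿⠿⠂⠿⠿⠂⠀⠀⠀
⠀⠀⠀⠀⠀⠿⠿⠂⠿⠿⠂⠀⠀⠀
⠀⠀⠀⠀⠀⠿⠂⣾⠂⠿⠂⠀⠀⠀
⠀⠀⠀⠀⠀⠿⠂⠂⠂⠂⠂⠀⠀⠀
⠀⠀⠀⠀⠀⠿⠂⠂⠂⠿⠿⠀⠀⠀
⠀⠀⠀⠀⠀⠀⠀⠀⠀⠀⠀⠀⠀⠀
⠀⠀⠀⠀⠀⠀⠀⠀⠀⠀⠀⠀⠀⠀
⠀⠀⠀⠀⠀⠀⠀⠀⠀⠀⠀⠀⠀⠀
⠀⠀⠀⠀⠀⠀⠀⠀⠀⠀⠀⠀⠀⠀

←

⠀⠀⠀⠀⠀⠀⠀⠀⠀⠀⠀⠀⠀⠀
⠀⠀⠀⠀⠀⠀⠀⠀⠀⠀⠀⠀⠀⠀
⠀⠀⠀⠀⠀⠀⠿⠿⠂⠿⠿⠀⠀⠀
⠀⠀⠀⠀⠀⠀⠿⠿⠂⠿⠿⠀⠀⠀
⠀⠀⠀⠀⠀⠀⠿⠿⠂⠿⠿⠀⠀⠀
⠀⠀⠀⠀⠀⠿⠿⠿⠂⠿⠿⠂⠀⠀
⠀⠀⠀⠀⠀⠿⠿⠿⠂⠿⠿⠂⠀⠀
⠀⠀⠀⠀⠀⠿⠿⣾⠂⠂⠿⠂⠀⠀
⠀⠀⠀⠀⠀⠿⠿⠂⠂⠂⠂⠂⠀⠀
⠀⠀⠀⠀⠀⠿⠿⠂⠂⠂⠿⠿⠀⠀
⠀⠀⠀⠀⠀⠀⠀⠀⠀⠀⠀⠀⠀⠀
⠀⠀⠀⠀⠀⠀⠀⠀⠀⠀⠀⠀⠀⠀
⠀⠀⠀⠀⠀⠀⠀⠀⠀⠀⠀⠀⠀⠀
⠀⠀⠀⠀⠀⠀⠀⠀⠀⠀⠀⠀⠀⠀

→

⠀⠀⠀⠀⠀⠀⠀⠀⠀⠀⠀⠀⠀⠀
⠀⠀⠀⠀⠀⠀⠀⠀⠀⠀⠀⠀⠀⠀
⠀⠀⠀⠀⠀⠿⠿⠂⠿⠿⠀⠀⠀⠀
⠀⠀⠀⠀⠀⠿⠿⠂⠿⠿⠀⠀⠀⠀
⠀⠀⠀⠀⠀⠿⠿⠂⠿⠿⠀⠀⠀⠀
⠀⠀⠀⠀⠿⠿⠿⠂⠿⠿⠂⠀⠀⠀
⠀⠀⠀⠀⠿⠿⠿⠂⠿⠿⠂⠀⠀⠀
⠀⠀⠀⠀⠿⠿⠂⣾⠂⠿⠂⠀⠀⠀
⠀⠀⠀⠀⠿⠿⠂⠂⠂⠂⠂⠀⠀⠀
⠀⠀⠀⠀⠿⠿⠂⠂⠂⠿⠿⠀⠀⠀
⠀⠀⠀⠀⠀⠀⠀⠀⠀⠀⠀⠀⠀⠀
⠀⠀⠀⠀⠀⠀⠀⠀⠀⠀⠀⠀⠀⠀
⠀⠀⠀⠀⠀⠀⠀⠀⠀⠀⠀⠀⠀⠀
⠀⠀⠀⠀⠀⠀⠀⠀⠀⠀⠀⠀⠀⠀

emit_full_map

⠀⠿⠿⠂⠿⠿⠀
⠀⠿⠿⠂⠿⠿⠀
⠀⠿⠿⠂⠿⠿⠀
⠿⠿⠿⠂⠿⠿⠂
⠿⠿⠿⠂⠿⠿⠂
⠿⠿⠂⣾⠂⠿⠂
⠿⠿⠂⠂⠂⠂⠂
⠿⠿⠂⠂⠂⠿⠿

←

⠀⠀⠀⠀⠀⠀⠀⠀⠀⠀⠀⠀⠀⠀
⠀⠀⠀⠀⠀⠀⠀⠀⠀⠀⠀⠀⠀⠀
⠀⠀⠀⠀⠀⠀⠿⠿⠂⠿⠿⠀⠀⠀
⠀⠀⠀⠀⠀⠀⠿⠿⠂⠿⠿⠀⠀⠀
⠀⠀⠀⠀⠀⠀⠿⠿⠂⠿⠿⠀⠀⠀
⠀⠀⠀⠀⠀⠿⠿⠿⠂⠿⠿⠂⠀⠀
⠀⠀⠀⠀⠀⠿⠿⠿⠂⠿⠿⠂⠀⠀
⠀⠀⠀⠀⠀⠿⠿⣾⠂⠂⠿⠂⠀⠀
⠀⠀⠀⠀⠀⠿⠿⠂⠂⠂⠂⠂⠀⠀
⠀⠀⠀⠀⠀⠿⠿⠂⠂⠂⠿⠿⠀⠀
⠀⠀⠀⠀⠀⠀⠀⠀⠀⠀⠀⠀⠀⠀
⠀⠀⠀⠀⠀⠀⠀⠀⠀⠀⠀⠀⠀⠀
⠀⠀⠀⠀⠀⠀⠀⠀⠀⠀⠀⠀⠀⠀
⠀⠀⠀⠀⠀⠀⠀⠀⠀⠀⠀⠀⠀⠀

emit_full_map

⠀⠿⠿⠂⠿⠿⠀
⠀⠿⠿⠂⠿⠿⠀
⠀⠿⠿⠂⠿⠿⠀
⠿⠿⠿⠂⠿⠿⠂
⠿⠿⠿⠂⠿⠿⠂
⠿⠿⣾⠂⠂⠿⠂
⠿⠿⠂⠂⠂⠂⠂
⠿⠿⠂⠂⠂⠿⠿


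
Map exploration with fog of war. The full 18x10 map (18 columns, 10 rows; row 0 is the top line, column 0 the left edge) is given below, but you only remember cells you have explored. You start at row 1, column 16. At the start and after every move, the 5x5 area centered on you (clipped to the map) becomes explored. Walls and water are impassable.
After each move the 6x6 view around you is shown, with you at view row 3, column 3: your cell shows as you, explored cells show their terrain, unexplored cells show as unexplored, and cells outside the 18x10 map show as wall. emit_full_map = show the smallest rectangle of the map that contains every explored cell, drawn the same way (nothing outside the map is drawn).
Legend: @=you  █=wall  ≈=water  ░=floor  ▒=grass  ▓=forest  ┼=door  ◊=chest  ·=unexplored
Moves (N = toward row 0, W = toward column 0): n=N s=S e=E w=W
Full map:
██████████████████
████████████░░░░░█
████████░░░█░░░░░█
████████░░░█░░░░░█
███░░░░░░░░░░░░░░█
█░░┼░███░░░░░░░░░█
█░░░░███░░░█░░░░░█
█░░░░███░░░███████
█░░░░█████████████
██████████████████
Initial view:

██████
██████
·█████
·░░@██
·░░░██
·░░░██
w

██████
██████
·█████
·░░@░█
·░░░░█
·░░░░█

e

██████
██████
██████
░░░@██
░░░░██
░░░░██

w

██████
██████
·█████
·░░@░█
·░░░░█
·░░░░█

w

██████
██████
·█████
·░░@░░
·░░░░░
·░░░░░

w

██████
██████
·█████
·█░@░░
·█░░░░
·█░░░░

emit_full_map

███████
█░@░░░█
█░░░░░█
█░░░░░█

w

██████
██████
·█████
·██@░░
·░█░░░
·░█░░░

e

██████
██████
██████
██░@░░
░█░░░░
░█░░░░

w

██████
██████
·█████
·██@░░
·░█░░░
·░█░░░

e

██████
██████
██████
██░@░░
░█░░░░
░█░░░░

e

██████
██████
██████
█░░@░░
█░░░░░
█░░░░░

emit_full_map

████████
██░░@░░█
░█░░░░░█
░█░░░░░█


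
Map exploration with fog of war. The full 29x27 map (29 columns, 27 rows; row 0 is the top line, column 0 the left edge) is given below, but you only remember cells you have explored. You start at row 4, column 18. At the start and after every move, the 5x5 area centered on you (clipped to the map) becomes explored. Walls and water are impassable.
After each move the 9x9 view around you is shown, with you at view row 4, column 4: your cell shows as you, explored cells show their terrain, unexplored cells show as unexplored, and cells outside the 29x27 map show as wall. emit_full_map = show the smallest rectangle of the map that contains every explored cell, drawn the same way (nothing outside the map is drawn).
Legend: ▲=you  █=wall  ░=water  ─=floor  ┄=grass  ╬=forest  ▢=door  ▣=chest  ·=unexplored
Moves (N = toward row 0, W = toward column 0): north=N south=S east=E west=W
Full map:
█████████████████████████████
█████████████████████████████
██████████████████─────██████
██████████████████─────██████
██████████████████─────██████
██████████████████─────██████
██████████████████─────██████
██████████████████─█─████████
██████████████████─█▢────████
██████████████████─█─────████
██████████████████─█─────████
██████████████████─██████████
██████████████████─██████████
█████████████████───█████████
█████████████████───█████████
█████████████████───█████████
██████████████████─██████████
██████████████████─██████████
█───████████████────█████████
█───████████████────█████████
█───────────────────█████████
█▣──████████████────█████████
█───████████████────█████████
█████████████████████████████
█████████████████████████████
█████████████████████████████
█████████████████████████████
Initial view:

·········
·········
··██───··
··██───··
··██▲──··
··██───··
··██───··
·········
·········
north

█████████
·········
··█████··
··██───··
··██▲──··
··██───··
··██───··
··██───··
·········

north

█████████
█████████
··█████··
··█████··
··██▲──··
··██───··
··██───··
··██───··
··██───··

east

█████████
█████████
·██████··
·██████··
·██─▲──··
·██────··
·██────··
·██───···
·██───···

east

█████████
█████████
███████··
███████··
██──▲──··
██─────··
██─────··
██───····
██───····

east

█████████
█████████
███████··
███████··
█───▲─█··
█─────█··
█─────█··
█───·····
█───·····

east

█████████
█████████
███████··
███████··
────▲██··
─────██··
─────██··
───······
───······

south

█████████
███████··
███████··
─────██··
────▲██··
─────██··
─────██··
───······
·········

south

███████··
███████··
─────██··
─────██··
────▲██··
─────██··
─────██··
·········
·········

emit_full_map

█████████
█████████
██─────██
██─────██
██────▲██
██─────██
██─────██

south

███████··
─────██··
─────██··
─────██··
────▲██··
─────██··
··─████··
·········
·········

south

─────██··
─────██··
─────██··
─────██··
────▲██··
··─████··
··▢────··
·········
·········

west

█─────██·
█─────██·
█─────██·
█─────██·
█───▲─██·
··█─████·
··█▢────·
·········
·········

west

██─────██
██─────██
██─────██
██─────██
██──▲──██
··─█─████
··─█▢────
·········
·········

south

██─────██
██─────██
██─────██
██─────██
··─█▲████
··─█▢────
··─█───··
·········
·········

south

██─────██
██─────██
██─────██
··─█─████
··─█▲────
··─█───··
··─█───··
·········
·········

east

█─────██·
█─────██·
█─────██·
·─█─████·
·─█▢▲───·
·─█────··
·─█────··
·········
·········

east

─────██··
─────██··
─────██··
─█─████··
─█▢─▲──··
─█─────··
─█─────··
·········
·········

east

────██···
────██···
────███··
█─█████··
█▢──▲─█··
█─────█··
█─────█··
·········
·········

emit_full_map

█████████·
█████████·
██─────██·
██─────██·
██─────██·
██─────██·
██─────███
··─█─█████
··─█▢──▲─█
··─█─────█
··─█─────█

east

───██····
───██····
───████··
─██████··
▢───▲██··
─────██··
─────██··
·········
·········

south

───██····
───████··
─██████··
▢────██··
────▲██··
─────██··
··█████··
·········
·········

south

───████··
─██████··
▢────██··
─────██··
────▲██··
··█████··
··█████··
·········
·········

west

────████·
█─██████·
█▢────██·
█─────██·
█───▲─██·
··██████·
··██████·
·········
·········

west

─────████
─█─██████
─█▢────██
─█─────██
─█──▲──██
··███████
··███████
·········
·········

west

█─────███
·─█─█████
·─█▢────█
·─█─────█
·─█─▲───█
··███████
··███████
·········
·········

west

██─────██
··─█─████
··─█▢────
··─█─────
··─█▲────
··─██████
··─██████
·········
·········

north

██─────██
██─────██
··─█─████
··─█▢────
··─█▲────
··─█─────
··─██████
··─██████
·········

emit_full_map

█████████··
█████████··
██─────██··
██─────██··
██─────██··
██─────██··
██─────████
··─█─██████
··─█▢────██
··─█▲────██
··─█─────██
··─████████
··─████████

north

██─────██
██─────██
██─────██
··─█─████
··─█▲────
··─█─────
··─█─────
··─██████
··─██████

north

██─────██
██─────██
██─────██
██─────██
··─█▲████
··─█▢────
··─█─────
··─█─────
··─██████

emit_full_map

█████████··
█████████··
██─────██··
██─────██··
██─────██··
██─────██··
██─────████
··─█▲██████
··─█▢────██
··─█─────██
··─█─────██
··─████████
··─████████


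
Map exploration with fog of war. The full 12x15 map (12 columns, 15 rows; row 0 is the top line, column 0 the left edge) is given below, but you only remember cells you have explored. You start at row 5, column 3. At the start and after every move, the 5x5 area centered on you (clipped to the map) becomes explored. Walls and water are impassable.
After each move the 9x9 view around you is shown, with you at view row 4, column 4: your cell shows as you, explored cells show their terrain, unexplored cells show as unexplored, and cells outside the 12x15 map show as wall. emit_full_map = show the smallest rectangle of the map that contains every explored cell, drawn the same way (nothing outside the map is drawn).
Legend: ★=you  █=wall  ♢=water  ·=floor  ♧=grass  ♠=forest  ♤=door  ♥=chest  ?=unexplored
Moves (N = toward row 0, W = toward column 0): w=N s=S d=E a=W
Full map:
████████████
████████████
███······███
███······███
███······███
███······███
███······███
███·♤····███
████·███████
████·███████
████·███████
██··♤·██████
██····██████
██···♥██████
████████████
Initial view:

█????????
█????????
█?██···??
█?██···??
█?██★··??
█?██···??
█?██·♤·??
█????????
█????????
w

█????????
█????????
█?██···??
█?██···??
█?██★··??
█?██···??
█?██···??
█?██·♤·??
█????????

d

?????????
?????????
?██····??
?██····??
?██·★··??
?██····??
?██····??
?██·♤·???
?????????

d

?????????
?????????
██·····??
██·····??
██··★··??
██·····??
██·····??
██·♤·????
?????????

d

?????????
?????????
█······??
█······??
█···★··??
█······??
█······??
█·♤·?????
?????????

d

?????????
?????????
······█??
······█??
····★·█??
······█??
······█??
·♤·??????
?????????

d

????????█
????????█
·····██?█
·····██?█
····★██?█
·····██?█
·····██?█
♤·??????█
????????█

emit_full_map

██······██
██······██
██·····★██
██······██
██······██
██·♤·?????

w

█████████
????????█
??█████?█
·····██?█
····★██?█
·····██?█
·····██?█
·····██?█
♤·??????█

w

█████████
█████████
??█████?█
??█████?█
····★██?█
·····██?█
·····██?█
·····██?█
·····██?█

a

█████████
█████████
??██████?
??██████?
····★·██?
······██?
······██?
······██?
······██?

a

█████████
█████████
??███████
??███████
█···★··██
█······██
█······██
█······██
█······██

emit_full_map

???███████
???███████
██···★··██
██······██
██······██
██······██
██······██
██·♤·?????
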